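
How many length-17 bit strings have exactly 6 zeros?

Choose the 6 positions: C(17,6) = 12376.

12376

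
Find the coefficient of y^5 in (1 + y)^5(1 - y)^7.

Coefficient of y^5 = Σ_{j} C(5,j)·1^j·C(7,5-j)·(-1)^(5-j) for j from 0 to 5.
= (-21) + 175 + (-350) + 210 + (-35) + 1 = -20.

-20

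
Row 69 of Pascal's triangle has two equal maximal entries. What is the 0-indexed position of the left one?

For odd n = 69, C(69,m) peaks at m = (n−1)/2 and (n+1)/2; the smaller is 34.

34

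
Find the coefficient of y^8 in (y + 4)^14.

The general term is C(14,j)·(y)^j·(4)^(14-j); the y^8 term has j = 8.
C(14,8) = 3003.
Coefficient = C(14,8) · 4^6 = 3003 · 4096 = 12300288.

12300288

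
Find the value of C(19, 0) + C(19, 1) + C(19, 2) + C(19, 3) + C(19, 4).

1 + 19 + 171 + 969 + 3876 = 5036.

5036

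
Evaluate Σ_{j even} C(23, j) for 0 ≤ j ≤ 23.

Half of (1+1)^23 + (1−1)^23 gives the even-index sum: 2^22 = 4194304.

4194304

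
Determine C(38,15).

C(38,15) = (38·37·36·35·34·33·32·31·30·29·28·27·26·25·24) / 15! = 20231404874494894080000 / 1307674368000 = 15471286560.

15471286560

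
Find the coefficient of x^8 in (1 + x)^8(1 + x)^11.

75582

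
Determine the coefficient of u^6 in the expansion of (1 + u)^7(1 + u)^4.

(1 + u)^7(1 + u)^4 = (1 + u)^11, so the coefficient of u^6 is C(11,6)·1^6 = 462·1 = 462.

462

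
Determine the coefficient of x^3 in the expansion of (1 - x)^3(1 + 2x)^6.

Coefficient of x^3 = Σ_{j} C(3,j)·(-1)^j·C(6,3-j)·2^(3-j) for j from 0 to 3.
= 160 + (-180) + 36 + (-1) = 15.

15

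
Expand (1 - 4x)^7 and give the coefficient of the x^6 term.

28672

The general term is C(7,j)·(1)^j·(-4x)^(7-j); the x^6 term has j = 1.
C(7,1) = 7.
Coefficient = C(7,1) · (-4)^6 = 7 · 4096 = 28672.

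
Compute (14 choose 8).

C(14,8) = C(14,6) by symmetry.
C(14,6) = (14·13·12·11·10·9) / 6! = 2162160 / 720 = 3003.

3003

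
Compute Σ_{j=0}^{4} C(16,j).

2517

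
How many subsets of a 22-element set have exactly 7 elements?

Choose the 7 positions: C(22,7) = 170544.

170544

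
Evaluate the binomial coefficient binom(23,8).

C(23,8) = (23·22·21·20·19·18·17·16) / 8! = 19769460480 / 40320 = 490314.

490314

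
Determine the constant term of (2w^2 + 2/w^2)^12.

3784704

General term: C(12,j)·(2w^2)^j·(2/w^2)^(12-j), with w-exponent 2j − 2(12−j) = 4j − 24.
Set 4j − 24 = 0: j = 6.
C(12,6) = 924; 2^6 = 64; 2^6 = 64.
Coefficient = 924 · 64 · 64 = 3784704.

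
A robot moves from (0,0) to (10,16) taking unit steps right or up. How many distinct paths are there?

Each path is a sequence of 26 steps with 10 rights: C(26,10) = 5311735.

5311735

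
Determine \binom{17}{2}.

136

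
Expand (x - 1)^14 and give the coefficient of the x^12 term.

The general term is C(14,j)·(x)^j·(-1)^(14-j); the x^12 term has j = 12.
C(14,12) = 91.
Coefficient = C(14,12) = 91.

91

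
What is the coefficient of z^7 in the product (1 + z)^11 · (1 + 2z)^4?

28314

Coefficient of z^7 = Σ_{j} C(11,j)·1^j·C(4,7-j)·2^(7-j) for j from 3 to 7.
= 2640 + 10560 + 11088 + 3696 + 330 = 28314.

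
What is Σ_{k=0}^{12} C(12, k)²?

2704156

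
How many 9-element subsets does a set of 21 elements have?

293930

C(21,9) = (21·20·19·18·17·16·15·14·13) / 9! = 106661318400 / 362880 = 293930.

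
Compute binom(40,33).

C(40,33) = C(40,7) by symmetry.
C(40,7) = (40·39·38·37·36·35·34) / 7! = 93963542400 / 5040 = 18643560.

18643560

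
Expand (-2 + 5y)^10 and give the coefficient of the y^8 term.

70312500

The general term is C(10,j)·(-2)^j·(5y)^(10-j); the y^8 term has j = 2.
C(10,2) = 45.
Coefficient = C(10,2) · (-2)^2 · 5^8 = 45 · 4 · 390625 = 70312500.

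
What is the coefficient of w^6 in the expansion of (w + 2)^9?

The general term is C(9,j)·(w)^j·(2)^(9-j); the w^6 term has j = 6.
C(9,6) = 84.
Coefficient = C(9,6) · 2^3 = 84 · 8 = 672.

672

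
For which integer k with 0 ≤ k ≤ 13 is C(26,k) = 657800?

7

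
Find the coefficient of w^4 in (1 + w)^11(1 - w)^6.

-40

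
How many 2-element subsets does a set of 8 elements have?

28

C(8,2) = (8·7) / 2! = 56 / 2 = 28.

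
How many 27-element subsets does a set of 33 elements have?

1107568

C(33,27) = C(33,6) by symmetry.
C(33,6) = (33·32·31·30·29·28) / 6! = 797448960 / 720 = 1107568.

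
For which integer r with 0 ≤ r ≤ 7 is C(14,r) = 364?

C(14,r) increases on 0 ≤ r ≤ 7. C(14,2) = 91 and C(14,3) = 364, so r = 3.

3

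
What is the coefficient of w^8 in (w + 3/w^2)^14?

819

General term: C(14,j)·(w)^j·(3/w^2)^(14-j), with w-exponent 1j − 2(14−j) = 3j − 28.
Set 3j − 28 = 8: j = 12.
C(14,12) = 91; 1^12 = 1; 3^2 = 9.
Coefficient = 91 · 1 · 9 = 819.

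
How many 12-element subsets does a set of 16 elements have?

1820

C(16,12) = C(16,4) by symmetry.
C(16,4) = (16·15·14·13) / 4! = 43680 / 24 = 1820.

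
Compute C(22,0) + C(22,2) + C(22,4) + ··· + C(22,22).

Even-j terms of row 22 sum to 2^21 = 2097152.

2097152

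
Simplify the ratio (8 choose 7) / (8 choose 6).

C(n,k+1)/C(n,k) = (n−k)/(k+1) = (8−6)/(6+1) = 2/7.

2/7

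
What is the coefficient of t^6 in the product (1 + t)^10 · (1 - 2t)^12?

Coefficient of t^6 = Σ_{j} C(10,j)·1^j·C(12,6-j)·(-2)^(6-j) for j from 0 to 6.
= 59136 + (-253440) + 356400 + (-211200) + 55440 + (-6048) + 210 = 498.

498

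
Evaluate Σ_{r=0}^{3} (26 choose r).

1 + 26 + 325 + 2600 = 2952.

2952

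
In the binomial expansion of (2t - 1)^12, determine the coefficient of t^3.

-1760

The general term is C(12,j)·(2t)^j·(-1)^(12-j); the t^3 term has j = 3.
C(12,3) = 220.
Coefficient = C(12,3) · 2^3 · (-1)^9 = 220 · 8 · (-1) = -1760.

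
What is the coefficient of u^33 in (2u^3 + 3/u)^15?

50319360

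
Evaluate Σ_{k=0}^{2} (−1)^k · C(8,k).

The partial alternating sum Σ_{k=0}^{2} (−1)^k C(8,k) = (−1)^2 C(7,2) = 21.

21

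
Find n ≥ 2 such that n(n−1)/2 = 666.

n(n−1)/2 = 666 ⇒ n(n−1) = 1332. Since 37·36 = 1332, n = 37.

37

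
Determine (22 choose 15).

170544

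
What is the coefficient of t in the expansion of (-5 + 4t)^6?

The general term is C(6,j)·(-5)^j·(4t)^(6-j); the t^1 term has j = 5.
C(6,5) = 6.
Coefficient = C(6,5) · (-5)^5 · 4^1 = 6 · (-3125) · 4 = -75000.

-75000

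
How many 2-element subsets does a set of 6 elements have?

C(6,2) = (6·5) / 2! = 30 / 2 = 15.

15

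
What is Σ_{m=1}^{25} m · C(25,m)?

Differentiating (1+x)^25 and setting x=1: Σ m·C(25,m) = 25·2^24 = 419430400.

419430400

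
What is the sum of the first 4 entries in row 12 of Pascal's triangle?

299

1 + 12 + 66 + 220 = 299.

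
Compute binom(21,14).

116280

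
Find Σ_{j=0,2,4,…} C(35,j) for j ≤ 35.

Half of (1+1)^35 + (1−1)^35 gives the even-index sum: 2^34 = 17179869184.

17179869184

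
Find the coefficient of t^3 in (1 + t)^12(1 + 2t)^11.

Coefficient of t^3 = Σ_{j} C(12,j)·1^j·C(11,3-j)·2^(3-j) for j from 0 to 3.
= 1320 + 2640 + 1452 + 220 = 5632.

5632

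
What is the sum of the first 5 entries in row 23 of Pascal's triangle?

10903

1 + 23 + 253 + 1771 + 8855 = 10903.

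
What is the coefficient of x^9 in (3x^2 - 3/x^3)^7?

-15309

General term: C(7,j)·(3x^2)^j·(-3/x^3)^(7-j), with x-exponent 2j − 3(7−j) = 5j − 21.
Set 5j − 21 = 9: j = 6.
C(7,6) = 7; 3^6 = 729; (-3)^1 = -3.
Coefficient = 7 · 729 · (-3) = -15309.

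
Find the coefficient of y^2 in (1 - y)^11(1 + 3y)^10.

130

Coefficient of y^2 = Σ_{j} C(11,j)·(-1)^j·C(10,2-j)·3^(2-j) for j from 0 to 2.
= 405 + (-330) + 55 = 130.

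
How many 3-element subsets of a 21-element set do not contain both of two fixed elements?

All 3-subsets: C(21,3) = 1330. Those containing both fixed elements: C(19,1) = 19.
1330 − 19 = 1311.

1311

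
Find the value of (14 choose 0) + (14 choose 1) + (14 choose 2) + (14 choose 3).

1 + 14 + 91 + 364 = 470.

470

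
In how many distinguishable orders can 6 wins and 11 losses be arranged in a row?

12376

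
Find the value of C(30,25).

C(30,25) = C(30,5) by symmetry.
C(30,5) = (30·29·28·27·26) / 5! = 17100720 / 120 = 142506.

142506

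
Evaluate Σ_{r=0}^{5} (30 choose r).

1 + 30 + 435 + 4060 + 27405 + 142506 = 174437.

174437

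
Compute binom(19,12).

50388

C(19,12) = C(19,7) by symmetry.
C(19,7) = (19·18·17·16·15·14·13) / 7! = 253955520 / 5040 = 50388.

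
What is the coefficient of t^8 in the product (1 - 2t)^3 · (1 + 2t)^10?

Coefficient of t^8 = Σ_{j} C(3,j)·(-2)^j·C(10,8-j)·2^(8-j) for j from 0 to 3.
= 11520 + (-92160) + 161280 + (-64512) = 16128.

16128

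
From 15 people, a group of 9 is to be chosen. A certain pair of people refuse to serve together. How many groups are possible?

All 9-subsets: C(15,9) = 5005. Those containing both fixed elements: C(13,7) = 1716.
5005 − 1716 = 3289.

3289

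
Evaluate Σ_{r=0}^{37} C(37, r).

The entries of row 37 sum to 2^37 = 137438953472.

137438953472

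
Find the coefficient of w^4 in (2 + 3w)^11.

3421440

The general term is C(11,j)·(2)^j·(3w)^(11-j); the w^4 term has j = 7.
C(11,7) = 330.
Coefficient = C(11,7) · 2^7 · 3^4 = 330 · 128 · 81 = 3421440.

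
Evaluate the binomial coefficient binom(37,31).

2324784

C(37,31) = C(37,6) by symmetry.
C(37,6) = (37·36·35·34·33·32) / 6! = 1673844480 / 720 = 2324784.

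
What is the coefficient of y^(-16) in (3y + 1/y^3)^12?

192456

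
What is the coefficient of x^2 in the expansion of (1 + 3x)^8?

252

The general term is C(8,j)·(1)^j·(3x)^(8-j); the x^2 term has j = 6.
C(8,6) = 28.
Coefficient = C(8,6) · 3^2 = 28 · 9 = 252.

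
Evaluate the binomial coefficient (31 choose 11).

84672315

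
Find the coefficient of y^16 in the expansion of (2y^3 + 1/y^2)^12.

126720

General term: C(12,j)·(2y^3)^j·(1/y^2)^(12-j), with y-exponent 3j − 2(12−j) = 5j − 24.
Set 5j − 24 = 16: j = 8.
C(12,8) = 495; 2^8 = 256; 1^4 = 1.
Coefficient = 495 · 256 · 1 = 126720.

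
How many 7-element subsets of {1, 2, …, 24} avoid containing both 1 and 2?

319770

All 7-subsets: C(24,7) = 346104. Those containing both fixed elements: C(22,5) = 26334.
346104 − 26334 = 319770.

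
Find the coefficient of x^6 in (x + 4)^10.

The general term is C(10,j)·(x)^j·(4)^(10-j); the x^6 term has j = 6.
C(10,6) = 210.
Coefficient = C(10,6) · 4^4 = 210 · 256 = 53760.

53760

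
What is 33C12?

C(33,12) = (33·32·31·30·29·28·27·26·25·24·23·22) / 12! = 169958063987712000 / 479001600 = 354817320.

354817320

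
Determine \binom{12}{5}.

792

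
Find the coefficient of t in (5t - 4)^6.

The general term is C(6,j)·(5t)^j·(-4)^(6-j); the t^1 term has j = 1.
C(6,1) = 6.
Coefficient = C(6,1) · 5^1 · (-4)^5 = 6 · 5 · (-1024) = -30720.

-30720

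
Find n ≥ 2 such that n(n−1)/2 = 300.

n(n−1)/2 = 300 ⇒ n(n−1) = 600. Since 25·24 = 600, n = 25.

25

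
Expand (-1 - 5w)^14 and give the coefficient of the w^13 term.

The general term is C(14,j)·(-1)^j·(-5w)^(14-j); the w^13 term has j = 1.
C(14,1) = 14.
Coefficient = C(14,1) · (-1)^1 · (-5)^13 = 14 · (-1) · (-1220703125) = 17089843750.

17089843750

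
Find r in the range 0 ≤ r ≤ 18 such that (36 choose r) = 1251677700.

12

C(36,r) increases on 0 ≤ r ≤ 18. C(36,11) = 600805296 and C(36,12) = 1251677700, so r = 12.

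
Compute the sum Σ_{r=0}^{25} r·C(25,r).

419430400

Differentiating (1+x)^25 and setting x=1: Σ r·C(25,r) = 25·2^24 = 419430400.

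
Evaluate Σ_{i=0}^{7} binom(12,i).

1 + 12 + 66 + 220 + 495 + 792 + 924 + 792 = 3302.

3302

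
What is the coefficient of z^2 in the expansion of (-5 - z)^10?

The general term is C(10,j)·(-5)^j·(-z)^(10-j); the z^2 term has j = 8.
C(10,8) = 45.
Coefficient = C(10,8) · (-5)^8 = 45 · 390625 = 17578125.

17578125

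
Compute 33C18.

C(33,18) = C(33,15) by symmetry.
C(33,15) = (33·32·31·30·29·28·27·26·25·24·23·22·21·20·19) / 15! = 1356265350621941760000 / 1307674368000 = 1037158320.

1037158320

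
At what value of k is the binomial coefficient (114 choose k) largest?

57

C(114,k) is maximized at k = 114/2 = 57.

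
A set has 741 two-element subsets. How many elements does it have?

n(n−1)/2 = 741 ⇒ n(n−1) = 1482. Since 39·38 = 1482, n = 39.

39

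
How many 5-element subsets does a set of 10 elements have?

C(10,5) = (10·9·8·7·6) / 5! = 30240 / 120 = 252.

252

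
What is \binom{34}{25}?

52451256

C(34,25) = C(34,9) by symmetry.
C(34,9) = (34·33·32·31·30·29·28·27·26) / 9! = 19033511777280 / 362880 = 52451256.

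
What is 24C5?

42504

C(24,5) = (24·23·22·21·20) / 5! = 5100480 / 120 = 42504.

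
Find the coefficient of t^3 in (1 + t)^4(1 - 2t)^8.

Coefficient of t^3 = Σ_{j} C(4,j)·1^j·C(8,3-j)·(-2)^(3-j) for j from 0 to 3.
= (-448) + 448 + (-96) + 4 = -92.

-92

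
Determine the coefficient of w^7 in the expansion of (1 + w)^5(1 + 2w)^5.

1560

Coefficient of w^7 = Σ_{j} C(5,j)·1^j·C(5,7-j)·2^(7-j) for j from 2 to 5.
= 320 + 800 + 400 + 40 = 1560.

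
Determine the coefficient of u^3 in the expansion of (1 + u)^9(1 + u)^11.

1140

(1 + u)^9(1 + u)^11 = (1 + u)^20, so the coefficient of u^3 is C(20,3)·1^3 = 1140·1 = 1140.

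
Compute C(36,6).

1947792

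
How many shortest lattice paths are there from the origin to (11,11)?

705432

Each path is a sequence of 22 steps with 11 rights: C(22,11) = 705432.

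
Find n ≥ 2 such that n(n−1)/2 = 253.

23

n(n−1)/2 = 253 ⇒ n(n−1) = 506. Since 23·22 = 506, n = 23.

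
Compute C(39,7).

C(39,7) = (39·38·37·36·35·34·33) / 7! = 77519922480 / 5040 = 15380937.

15380937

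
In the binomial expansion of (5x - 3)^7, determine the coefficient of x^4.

-590625

The general term is C(7,j)·(5x)^j·(-3)^(7-j); the x^4 term has j = 4.
C(7,4) = 35.
Coefficient = C(7,4) · 5^4 · (-3)^3 = 35 · 625 · (-27) = -590625.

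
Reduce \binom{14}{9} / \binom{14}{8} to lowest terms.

C(n,k+1)/C(n,k) = (n−k)/(k+1) = (14−8)/(8+1) = 6/9 = 2/3.

2/3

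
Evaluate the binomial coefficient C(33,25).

13884156

C(33,25) = C(33,8) by symmetry.
C(33,8) = (33·32·31·30·29·28·27·26) / 8! = 559809169920 / 40320 = 13884156.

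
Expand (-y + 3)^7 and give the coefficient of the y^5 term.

The general term is C(7,j)·(-y)^j·(3)^(7-j); the y^5 term has j = 5.
C(7,5) = 21.
Coefficient = C(7,5) · (-1)^5 · 3^2 = 21 · (-1) · 9 = -189.

-189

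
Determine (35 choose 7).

C(35,7) = (35·34·33·32·31·30·29) / 7! = 33891580800 / 5040 = 6724520.

6724520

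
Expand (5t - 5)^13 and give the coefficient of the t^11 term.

95214843750

The general term is C(13,j)·(5t)^j·(-5)^(13-j); the t^11 term has j = 11.
C(13,11) = 78.
Coefficient = C(13,11) · 5^11 · (-5)^2 = 78 · 48828125 · 25 = 95214843750.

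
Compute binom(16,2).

120

C(16,2) = (16·15) / 2! = 240 / 2 = 120.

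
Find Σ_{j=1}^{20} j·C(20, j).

10485760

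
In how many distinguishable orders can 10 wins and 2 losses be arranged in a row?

Choose positions for the wins: C(12,10) = 66.

66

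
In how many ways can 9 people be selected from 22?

497420

This is C(22,9) = 497420.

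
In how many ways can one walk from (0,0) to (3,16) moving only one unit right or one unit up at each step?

969

Each path is a sequence of 19 steps with 3 rights: C(19,3) = 969.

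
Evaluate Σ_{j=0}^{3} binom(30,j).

4526

1 + 30 + 435 + 4060 = 4526.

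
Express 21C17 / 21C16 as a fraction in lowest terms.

C(n,k+1)/C(n,k) = (n−k)/(k+1) = (21−16)/(16+1) = 5/17.

5/17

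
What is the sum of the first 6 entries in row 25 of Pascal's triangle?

1 + 25 + 300 + 2300 + 12650 + 53130 = 68406.

68406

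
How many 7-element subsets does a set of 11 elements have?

330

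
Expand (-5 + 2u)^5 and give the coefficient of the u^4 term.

The general term is C(5,j)·(-5)^j·(2u)^(5-j); the u^4 term has j = 1.
C(5,1) = 5.
Coefficient = C(5,1) · (-5)^1 · 2^4 = 5 · (-5) · 16 = -400.

-400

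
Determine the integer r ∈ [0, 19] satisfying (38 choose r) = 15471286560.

15

C(38,r) increases on 0 ≤ r ≤ 19. C(38,14) = 9669554100 and C(38,15) = 15471286560, so r = 15.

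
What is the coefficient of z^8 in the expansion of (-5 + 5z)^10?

439453125

The general term is C(10,j)·(-5)^j·(5z)^(10-j); the z^8 term has j = 2.
C(10,2) = 45.
Coefficient = C(10,2) · (-5)^2 · 5^8 = 45 · 25 · 390625 = 439453125.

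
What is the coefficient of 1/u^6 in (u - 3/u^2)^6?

General term: C(6,j)·(u)^j·(-3/u^2)^(6-j), with u-exponent 1j − 2(6−j) = 3j − 12.
Set 3j − 12 = -6: j = 2.
C(6,2) = 15; 1^2 = 1; (-3)^4 = 81.
Coefficient = 15 · 1 · 81 = 1215.

1215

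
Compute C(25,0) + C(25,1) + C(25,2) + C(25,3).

2626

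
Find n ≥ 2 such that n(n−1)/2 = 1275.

n(n−1)/2 = 1275 ⇒ n(n−1) = 2550. Since 51·50 = 2550, n = 51.

51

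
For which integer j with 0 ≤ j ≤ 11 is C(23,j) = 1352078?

11

C(23,j) increases on 0 ≤ j ≤ 11. C(23,10) = 1144066 and C(23,11) = 1352078, so j = 11.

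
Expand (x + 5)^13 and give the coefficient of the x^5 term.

502734375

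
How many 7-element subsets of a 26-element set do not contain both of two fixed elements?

615296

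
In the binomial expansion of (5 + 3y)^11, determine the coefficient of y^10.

3247695

The general term is C(11,j)·(5)^j·(3y)^(11-j); the y^10 term has j = 1.
C(11,1) = 11.
Coefficient = C(11,1) · 5^1 · 3^10 = 11 · 5 · 59049 = 3247695.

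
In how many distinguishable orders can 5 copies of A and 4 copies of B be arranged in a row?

126

Choose positions for the A's: C(9,5) = 126.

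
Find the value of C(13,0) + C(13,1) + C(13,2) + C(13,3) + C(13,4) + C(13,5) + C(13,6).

4096

1 + 13 + 78 + 286 + 715 + 1287 + 1716 = 4096.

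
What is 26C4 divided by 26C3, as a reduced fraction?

23/4

C(n,k+1)/C(n,k) = (n−k)/(k+1) = (26−3)/(3+1) = 23/4.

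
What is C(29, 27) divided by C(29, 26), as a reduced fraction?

C(n,k+1)/C(n,k) = (n−k)/(k+1) = (29−26)/(26+1) = 3/27 = 1/9.

1/9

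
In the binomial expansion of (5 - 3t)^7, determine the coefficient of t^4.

The general term is C(7,j)·(5)^j·(-3t)^(7-j); the t^4 term has j = 3.
C(7,3) = 35.
Coefficient = C(7,3) · 5^3 · (-3)^4 = 35 · 125 · 81 = 354375.

354375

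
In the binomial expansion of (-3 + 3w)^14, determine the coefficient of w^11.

-1741000716

The general term is C(14,j)·(-3)^j·(3w)^(14-j); the w^11 term has j = 3.
C(14,3) = 364.
Coefficient = C(14,3) · (-3)^3 · 3^11 = 364 · (-27) · 177147 = -1741000716.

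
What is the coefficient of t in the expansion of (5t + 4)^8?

655360

The general term is C(8,j)·(5t)^j·(4)^(8-j); the t^1 term has j = 1.
C(8,1) = 8.
Coefficient = C(8,1) · 5^1 · 4^7 = 8 · 5 · 16384 = 655360.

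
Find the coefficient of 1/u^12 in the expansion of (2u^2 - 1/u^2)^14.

16016

General term: C(14,j)·(2u^2)^j·(-1/u^2)^(14-j), with u-exponent 2j − 2(14−j) = 4j − 28.
Set 4j − 28 = -12: j = 4.
C(14,4) = 1001; 2^4 = 16; (-1)^10 = 1.
Coefficient = 1001 · 16 · 1 = 16016.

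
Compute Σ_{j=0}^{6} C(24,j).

190051

1 + 24 + 276 + 2024 + 10626 + 42504 + 134596 = 190051.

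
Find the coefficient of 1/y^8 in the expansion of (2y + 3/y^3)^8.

90720

General term: C(8,j)·(2y)^j·(3/y^3)^(8-j), with y-exponent 1j − 3(8−j) = 4j − 24.
Set 4j − 24 = -8: j = 4.
C(8,4) = 70; 2^4 = 16; 3^4 = 81.
Coefficient = 70 · 16 · 81 = 90720.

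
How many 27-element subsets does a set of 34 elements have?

5379616

C(34,27) = C(34,7) by symmetry.
C(34,7) = (34·33·32·31·30·29·28) / 7! = 27113264640 / 5040 = 5379616.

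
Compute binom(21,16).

20349

C(21,16) = C(21,5) by symmetry.
C(21,5) = (21·20·19·18·17) / 5! = 2441880 / 120 = 20349.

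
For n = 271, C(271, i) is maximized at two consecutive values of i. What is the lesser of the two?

135

For odd n = 271, C(271,i) peaks at i = (n−1)/2 and (n+1)/2; the lesser is 135.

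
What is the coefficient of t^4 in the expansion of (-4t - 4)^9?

-33030144

The general term is C(9,j)·(-4t)^j·(-4)^(9-j); the t^4 term has j = 4.
C(9,4) = 126.
Coefficient = C(9,4) · (-4)^4 · (-4)^5 = 126 · 256 · (-1024) = -33030144.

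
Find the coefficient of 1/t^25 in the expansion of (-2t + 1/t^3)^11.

General term: C(11,j)·(-2t)^j·(1/t^3)^(11-j), with t-exponent 1j − 3(11−j) = 4j − 33.
Set 4j − 33 = -25: j = 2.
C(11,2) = 55; (-2)^2 = 4; 1^9 = 1.
Coefficient = 55 · 4 · 1 = 220.

220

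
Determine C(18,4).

C(18,4) = (18·17·16·15) / 4! = 73440 / 24 = 3060.

3060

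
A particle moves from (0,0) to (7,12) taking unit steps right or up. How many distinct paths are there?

50388

Each path is a sequence of 19 steps with 7 rights: C(19,7) = 50388.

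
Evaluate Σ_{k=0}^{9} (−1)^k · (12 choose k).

-55

The partial alternating sum Σ_{k=0}^{9} (−1)^k C(12,k) = (−1)^9 C(11,9) = -55.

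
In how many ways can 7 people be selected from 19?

This is C(19,7) = 50388.

50388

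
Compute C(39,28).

1676056044

C(39,28) = C(39,11) by symmetry.
C(39,11) = (39·38·37·36·35·34·33·32·31·30·29) / 11! = 66902793897139200 / 39916800 = 1676056044.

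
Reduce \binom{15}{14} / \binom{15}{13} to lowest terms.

C(n,k+1)/C(n,k) = (n−k)/(k+1) = (15−13)/(13+1) = 2/14 = 1/7.

1/7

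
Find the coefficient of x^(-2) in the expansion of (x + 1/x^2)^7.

General term: C(7,j)·(x)^j·(1/x^2)^(7-j), with x-exponent 1j − 2(7−j) = 3j − 14.
Set 3j − 14 = -2: j = 4.
C(7,4) = 35; 1^4 = 1; 1^3 = 1.
Coefficient = 35 · 1 · 1 = 35.

35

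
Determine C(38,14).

C(38,14) = (38·37·36·35·34·33·32·31·30·29·28·27·26·25) / 14! = 842975203103953920000 / 87178291200 = 9669554100.

9669554100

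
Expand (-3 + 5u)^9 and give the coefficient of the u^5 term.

The general term is C(9,j)·(-3)^j·(5u)^(9-j); the u^5 term has j = 4.
C(9,4) = 126.
Coefficient = C(9,4) · (-3)^4 · 5^5 = 126 · 81 · 3125 = 31893750.

31893750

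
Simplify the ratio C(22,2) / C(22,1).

21/2

C(n,k+1)/C(n,k) = (n−k)/(k+1) = (22−1)/(1+1) = 21/2.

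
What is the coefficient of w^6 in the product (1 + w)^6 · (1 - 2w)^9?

Coefficient of w^6 = Σ_{j} C(6,j)·1^j·C(9,6-j)·(-2)^(6-j) for j from 0 to 6.
= 5376 + (-24192) + 30240 + (-13440) + 2160 + (-108) + 1 = 37.

37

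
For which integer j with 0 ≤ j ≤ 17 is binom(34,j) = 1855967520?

C(34,j) increases on 0 ≤ j ≤ 17. C(34,14) = 1391975640 and C(34,15) = 1855967520, so j = 15.

15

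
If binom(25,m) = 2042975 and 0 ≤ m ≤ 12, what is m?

9

C(25,m) increases on 0 ≤ m ≤ 12. C(25,8) = 1081575 and C(25,9) = 2042975, so m = 9.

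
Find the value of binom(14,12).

91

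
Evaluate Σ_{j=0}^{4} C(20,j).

1 + 20 + 190 + 1140 + 4845 = 6196.

6196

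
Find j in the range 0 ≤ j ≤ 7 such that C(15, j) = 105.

2

C(15,j) increases on 0 ≤ j ≤ 7. C(15,1) = 15 and C(15,2) = 105, so j = 2.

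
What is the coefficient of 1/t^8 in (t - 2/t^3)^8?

General term: C(8,j)·(t)^j·(-2/t^3)^(8-j), with t-exponent 1j − 3(8−j) = 4j − 24.
Set 4j − 24 = -8: j = 4.
C(8,4) = 70; 1^4 = 1; (-2)^4 = 16.
Coefficient = 70 · 1 · 16 = 1120.

1120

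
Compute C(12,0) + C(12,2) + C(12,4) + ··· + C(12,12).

Half of (1+1)^12 + (1−1)^12 gives the even-index sum: 2^11 = 2048.

2048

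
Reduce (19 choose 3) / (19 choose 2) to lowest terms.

C(n,k+1)/C(n,k) = (n−k)/(k+1) = (19−2)/(2+1) = 17/3.

17/3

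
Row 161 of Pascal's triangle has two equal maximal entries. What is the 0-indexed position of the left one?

80

For odd n = 161, C(161,r) peaks at r = (n−1)/2 and (n+1)/2; the smaller is 80.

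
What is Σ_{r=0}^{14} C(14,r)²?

40116600

Σ C(14,r)² is the coefficient of x^14 in (1+x)^14(1+x)^14 = (1+x)^28, i.e. C(28,14) = 40116600.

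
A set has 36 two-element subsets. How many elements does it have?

n(n−1)/2 = 36 ⇒ n(n−1) = 72. Since 9·8 = 72, n = 9.

9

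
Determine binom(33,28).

237336

C(33,28) = C(33,5) by symmetry.
C(33,5) = (33·32·31·30·29) / 5! = 28480320 / 120 = 237336.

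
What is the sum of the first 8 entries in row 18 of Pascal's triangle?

1 + 18 + 153 + 816 + 3060 + 8568 + 18564 + 31824 = 63004.

63004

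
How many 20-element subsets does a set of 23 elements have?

1771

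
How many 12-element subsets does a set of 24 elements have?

2704156

C(24,12) = (24·23·22·21·20·19·18·17·16·15·14·13) / 12! = 1295295050649600 / 479001600 = 2704156.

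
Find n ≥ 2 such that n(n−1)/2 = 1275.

n(n−1)/2 = 1275 ⇒ n(n−1) = 2550. Since 51·50 = 2550, n = 51.

51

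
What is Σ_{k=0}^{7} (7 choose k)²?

Σ C(7,k)² is the coefficient of x^7 in (1+x)^7(1+x)^7 = (1+x)^14, i.e. C(14,7) = 3432.

3432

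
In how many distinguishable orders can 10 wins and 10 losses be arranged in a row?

184756

Choose positions for the wins: C(20,10) = 184756.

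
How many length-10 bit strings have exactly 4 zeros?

Choose the 4 positions: C(10,4) = 210.

210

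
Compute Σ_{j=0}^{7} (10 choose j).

968

1 + 10 + 45 + 120 + 210 + 252 + 210 + 120 = 968.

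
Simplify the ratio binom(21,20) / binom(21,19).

1/10

C(n,k+1)/C(n,k) = (n−k)/(k+1) = (21−19)/(19+1) = 2/20 = 1/10.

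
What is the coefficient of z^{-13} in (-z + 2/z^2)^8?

General term: C(8,j)·(-z)^j·(2/z^2)^(8-j), with z-exponent 1j − 2(8−j) = 3j − 16.
Set 3j − 16 = -13: j = 1.
C(8,1) = 8; (-1)^1 = -1; 2^7 = 128.
Coefficient = 8 · (-1) · 128 = -1024.

-1024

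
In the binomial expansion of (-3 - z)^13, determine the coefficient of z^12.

The general term is C(13,j)·(-3)^j·(-z)^(13-j); the z^12 term has j = 1.
C(13,1) = 13.
Coefficient = C(13,1) · (-3)^1 = 13 · (-3) = -39.

-39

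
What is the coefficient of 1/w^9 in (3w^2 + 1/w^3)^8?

1512

General term: C(8,j)·(3w^2)^j·(1/w^3)^(8-j), with w-exponent 2j − 3(8−j) = 5j − 24.
Set 5j − 24 = -9: j = 3.
C(8,3) = 56; 3^3 = 27; 1^5 = 1.
Coefficient = 56 · 27 · 1 = 1512.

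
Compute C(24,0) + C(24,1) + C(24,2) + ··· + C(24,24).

The entries of row 24 sum to 2^24 = 16777216.

16777216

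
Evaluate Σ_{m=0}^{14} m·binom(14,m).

Differentiating (1+x)^14 and setting x=1: Σ m·C(14,m) = 14·2^13 = 114688.

114688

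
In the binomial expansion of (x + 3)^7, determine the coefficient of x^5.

189

The general term is C(7,j)·(x)^j·(3)^(7-j); the x^5 term has j = 5.
C(7,5) = 21.
Coefficient = C(7,5) · 3^2 = 21 · 9 = 189.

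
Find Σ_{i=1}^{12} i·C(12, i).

24576

Differentiating (1+x)^12 and setting x=1: Σ i·C(12,i) = 12·2^11 = 24576.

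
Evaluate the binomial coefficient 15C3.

C(15,3) = (15·14·13) / 3! = 2730 / 6 = 455.

455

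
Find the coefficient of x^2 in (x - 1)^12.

66

The general term is C(12,j)·(x)^j·(-1)^(12-j); the x^2 term has j = 2.
C(12,2) = 66.
Coefficient = C(12,2) = 66.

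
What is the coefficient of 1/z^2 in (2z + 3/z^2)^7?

15120

General term: C(7,j)·(2z)^j·(3/z^2)^(7-j), with z-exponent 1j − 2(7−j) = 3j − 14.
Set 3j − 14 = -2: j = 4.
C(7,4) = 35; 2^4 = 16; 3^3 = 27.
Coefficient = 35 · 16 · 27 = 15120.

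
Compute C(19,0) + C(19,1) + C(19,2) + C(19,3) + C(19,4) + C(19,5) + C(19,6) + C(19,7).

94184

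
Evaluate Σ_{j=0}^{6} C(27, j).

397594

1 + 27 + 351 + 2925 + 17550 + 80730 + 296010 = 397594.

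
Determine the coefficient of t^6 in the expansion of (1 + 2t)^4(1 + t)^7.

Coefficient of t^6 = Σ_{j} C(4,j)·2^j·C(7,6-j)·1^(6-j) for j from 0 to 4.
= 7 + 168 + 840 + 1120 + 336 = 2471.

2471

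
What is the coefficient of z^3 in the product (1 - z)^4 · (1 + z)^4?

Coefficient of z^3 = Σ_{j} C(4,j)·(-1)^j·C(4,3-j)·1^(3-j) for j from 0 to 3.
= 4 + (-24) + 24 + (-4) = 0.

0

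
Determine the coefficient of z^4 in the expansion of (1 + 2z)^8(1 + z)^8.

Coefficient of z^4 = Σ_{j} C(8,j)·2^j·C(8,4-j)·1^(4-j) for j from 0 to 4.
= 70 + 896 + 3136 + 3584 + 1120 = 8806.

8806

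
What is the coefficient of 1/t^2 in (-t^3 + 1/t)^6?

-6

General term: C(6,j)·(-t^3)^j·(1/t)^(6-j), with t-exponent 3j − 1(6−j) = 4j − 6.
Set 4j − 6 = -2: j = 1.
C(6,1) = 6; (-1)^1 = -1; 1^5 = 1.
Coefficient = 6 · (-1) · 1 = -6.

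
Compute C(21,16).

C(21,16) = C(21,5) by symmetry.
C(21,5) = (21·20·19·18·17) / 5! = 2441880 / 120 = 20349.

20349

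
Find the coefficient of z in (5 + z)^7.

109375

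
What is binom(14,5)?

2002

C(14,5) = (14·13·12·11·10) / 5! = 240240 / 120 = 2002.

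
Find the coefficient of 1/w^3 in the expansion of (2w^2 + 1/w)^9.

General term: C(9,j)·(2w^2)^j·(1/w)^(9-j), with w-exponent 2j − 1(9−j) = 3j − 9.
Set 3j − 9 = -3: j = 2.
C(9,2) = 36; 2^2 = 4; 1^7 = 1.
Coefficient = 36 · 4 · 1 = 144.

144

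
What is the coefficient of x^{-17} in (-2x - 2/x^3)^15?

-210862080

General term: C(15,j)·(-2x)^j·(-2/x^3)^(15-j), with x-exponent 1j − 3(15−j) = 4j − 45.
Set 4j − 45 = -17: j = 7.
C(15,7) = 6435; (-2)^7 = -128; (-2)^8 = 256.
Coefficient = 6435 · (-128) · 256 = -210862080.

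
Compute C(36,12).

1251677700

C(36,12) = (36·35·34·33·32·31·30·29·28·27·26·25) / 12! = 599555620984320000 / 479001600 = 1251677700.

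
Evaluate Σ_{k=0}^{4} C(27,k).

20854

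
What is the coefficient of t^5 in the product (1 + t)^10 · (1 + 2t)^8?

50204

Coefficient of t^5 = Σ_{j} C(10,j)·1^j·C(8,5-j)·2^(5-j) for j from 0 to 5.
= 1792 + 11200 + 20160 + 13440 + 3360 + 252 = 50204.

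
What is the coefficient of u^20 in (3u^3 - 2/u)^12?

51963120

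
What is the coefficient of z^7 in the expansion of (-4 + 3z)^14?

-122974765056

The general term is C(14,j)·(-4)^j·(3z)^(14-j); the z^7 term has j = 7.
C(14,7) = 3432.
Coefficient = C(14,7) · (-4)^7 · 3^7 = 3432 · (-16384) · 2187 = -122974765056.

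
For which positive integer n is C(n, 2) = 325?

26

n(n−1)/2 = 325 ⇒ n(n−1) = 650. Since 26·25 = 650, n = 26.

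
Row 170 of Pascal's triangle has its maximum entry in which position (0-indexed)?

85

C(170,i) is maximized at i = 170/2 = 85.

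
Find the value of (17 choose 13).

2380

C(17,13) = C(17,4) by symmetry.
C(17,4) = (17·16·15·14) / 4! = 57120 / 24 = 2380.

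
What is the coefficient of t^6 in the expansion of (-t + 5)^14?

1173046875

The general term is C(14,j)·(-t)^j·(5)^(14-j); the t^6 term has j = 6.
C(14,6) = 3003.
Coefficient = C(14,6) · 5^8 = 3003 · 390625 = 1173046875.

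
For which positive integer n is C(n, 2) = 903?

n(n−1)/2 = 903 ⇒ n(n−1) = 1806. Since 43·42 = 1806, n = 43.

43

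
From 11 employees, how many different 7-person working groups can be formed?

This is C(11,7) = 330.

330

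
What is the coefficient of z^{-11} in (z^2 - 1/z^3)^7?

-21

General term: C(7,j)·(z^2)^j·(-1/z^3)^(7-j), with z-exponent 2j − 3(7−j) = 5j − 21.
Set 5j − 21 = -11: j = 2.
C(7,2) = 21; 1^2 = 1; (-1)^5 = -1.
Coefficient = 21 · 1 · (-1) = -21.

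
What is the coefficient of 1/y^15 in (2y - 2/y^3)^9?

43008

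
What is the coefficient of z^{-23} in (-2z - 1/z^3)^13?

-11440

General term: C(13,j)·(-2z)^j·(-1/z^3)^(13-j), with z-exponent 1j − 3(13−j) = 4j − 39.
Set 4j − 39 = -23: j = 4.
C(13,4) = 715; (-2)^4 = 16; (-1)^9 = -1.
Coefficient = 715 · 16 · (-1) = -11440.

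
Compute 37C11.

854992152

C(37,11) = (37·36·35·34·33·32·31·30·29·28·27) / 11! = 34128550732953600 / 39916800 = 854992152.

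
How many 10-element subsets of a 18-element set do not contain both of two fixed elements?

30888

All 10-subsets: C(18,10) = 43758. Those containing both fixed elements: C(16,8) = 12870.
43758 − 12870 = 30888.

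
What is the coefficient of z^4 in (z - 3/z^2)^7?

-21

General term: C(7,j)·(z)^j·(-3/z^2)^(7-j), with z-exponent 1j − 2(7−j) = 3j − 14.
Set 3j − 14 = 4: j = 6.
C(7,6) = 7; 1^6 = 1; (-3)^1 = -3.
Coefficient = 7 · 1 · (-3) = -21.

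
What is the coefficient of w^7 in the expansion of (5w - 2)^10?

-75000000

The general term is C(10,j)·(5w)^j·(-2)^(10-j); the w^7 term has j = 7.
C(10,7) = 120.
Coefficient = C(10,7) · 5^7 · (-2)^3 = 120 · 78125 · (-8) = -75000000.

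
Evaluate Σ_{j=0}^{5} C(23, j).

1 + 23 + 253 + 1771 + 8855 + 33649 = 44552.

44552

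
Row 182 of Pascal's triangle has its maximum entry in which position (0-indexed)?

C(182,m) is maximized at m = 182/2 = 91.

91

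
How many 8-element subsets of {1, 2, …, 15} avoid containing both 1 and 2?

All 8-subsets: C(15,8) = 6435. Those containing both fixed elements: C(13,6) = 1716.
6435 − 1716 = 4719.

4719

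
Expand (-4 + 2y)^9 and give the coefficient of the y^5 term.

The general term is C(9,j)·(-4)^j·(2y)^(9-j); the y^5 term has j = 4.
C(9,4) = 126.
Coefficient = C(9,4) · (-4)^4 · 2^5 = 126 · 256 · 32 = 1032192.

1032192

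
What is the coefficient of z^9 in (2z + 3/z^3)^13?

General term: C(13,j)·(2z)^j·(3/z^3)^(13-j), with z-exponent 1j − 3(13−j) = 4j − 39.
Set 4j − 39 = 9: j = 12.
C(13,12) = 13; 2^12 = 4096; 3^1 = 3.
Coefficient = 13 · 4096 · 3 = 159744.

159744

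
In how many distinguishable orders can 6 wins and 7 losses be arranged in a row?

1716

Choose positions for the wins: C(13,6) = 1716.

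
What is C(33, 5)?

237336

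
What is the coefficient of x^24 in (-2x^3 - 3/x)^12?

General term: C(12,j)·(-2x^3)^j·(-3/x)^(12-j), with x-exponent 3j − 1(12−j) = 4j − 12.
Set 4j − 12 = 24: j = 9.
C(12,9) = 220; (-2)^9 = -512; (-3)^3 = -27.
Coefficient = 220 · (-512) · (-27) = 3041280.

3041280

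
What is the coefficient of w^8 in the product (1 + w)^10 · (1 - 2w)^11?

-3915

Coefficient of w^8 = Σ_{j} C(10,j)·1^j·C(11,8-j)·(-2)^(8-j) for j from 0 to 8.
= 42240 + (-422400) + 1330560 + (-1774080) + 1108800 + (-332640) + 46200 + (-2640) + 45 = -3915.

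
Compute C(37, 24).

3562467300

C(37,24) = C(37,13) by symmetry.
C(37,13) = (37·36·35·34·33·32·31·30·29·28·27·26·25) / 13! = 22183557976419840000 / 6227020800 = 3562467300.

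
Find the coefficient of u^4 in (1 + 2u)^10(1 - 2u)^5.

-560

Coefficient of u^4 = Σ_{j} C(10,j)·2^j·C(5,4-j)·(-2)^(4-j) for j from 0 to 4.
= 80 + (-1600) + 7200 + (-9600) + 3360 = -560.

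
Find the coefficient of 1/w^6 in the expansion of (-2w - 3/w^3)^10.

General term: C(10,j)·(-2w)^j·(-3/w^3)^(10-j), with w-exponent 1j − 3(10−j) = 4j − 30.
Set 4j − 30 = -6: j = 6.
C(10,6) = 210; (-2)^6 = 64; (-3)^4 = 81.
Coefficient = 210 · 64 · 81 = 1088640.

1088640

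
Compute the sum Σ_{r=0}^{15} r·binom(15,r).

Differentiating (1+x)^15 and setting x=1: Σ r·C(15,r) = 15·2^14 = 245760.

245760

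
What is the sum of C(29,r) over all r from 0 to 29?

536870912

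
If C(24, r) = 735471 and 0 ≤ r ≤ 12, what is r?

C(24,r) increases on 0 ≤ r ≤ 12. C(24,7) = 346104 and C(24,8) = 735471, so r = 8.

8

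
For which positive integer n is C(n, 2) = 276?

24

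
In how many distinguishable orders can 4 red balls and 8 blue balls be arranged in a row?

Choose positions for the red balls: C(12,4) = 495.

495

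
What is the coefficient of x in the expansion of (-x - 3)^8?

17496

The general term is C(8,j)·(-x)^j·(-3)^(8-j); the x^1 term has j = 1.
C(8,1) = 8.
Coefficient = C(8,1) · (-1)^1 · (-3)^7 = 8 · (-1) · (-2187) = 17496.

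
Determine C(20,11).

167960

C(20,11) = C(20,9) by symmetry.
C(20,9) = (20·19·18·17·16·15·14·13·12) / 9! = 60949324800 / 362880 = 167960.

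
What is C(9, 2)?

36

C(9,2) = (9·8) / 2! = 72 / 2 = 36.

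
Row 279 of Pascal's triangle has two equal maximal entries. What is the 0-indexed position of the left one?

139

For odd n = 279, C(279,k) peaks at k = (n−1)/2 and (n+1)/2; the smaller is 139.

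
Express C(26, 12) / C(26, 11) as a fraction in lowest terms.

C(n,k+1)/C(n,k) = (n−k)/(k+1) = (26−11)/(11+1) = 15/12 = 5/4.

5/4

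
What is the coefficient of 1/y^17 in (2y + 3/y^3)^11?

General term: C(11,j)·(2y)^j·(3/y^3)^(11-j), with y-exponent 1j − 3(11−j) = 4j − 33.
Set 4j − 33 = -17: j = 4.
C(11,4) = 330; 2^4 = 16; 3^7 = 2187.
Coefficient = 330 · 16 · 2187 = 11547360.

11547360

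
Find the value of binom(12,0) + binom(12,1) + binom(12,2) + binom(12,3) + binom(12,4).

794

1 + 12 + 66 + 220 + 495 = 794.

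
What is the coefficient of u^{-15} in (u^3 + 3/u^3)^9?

78732

General term: C(9,j)·(u^3)^j·(3/u^3)^(9-j), with u-exponent 3j − 3(9−j) = 6j − 27.
Set 6j − 27 = -15: j = 2.
C(9,2) = 36; 1^2 = 1; 3^7 = 2187.
Coefficient = 36 · 1 · 2187 = 78732.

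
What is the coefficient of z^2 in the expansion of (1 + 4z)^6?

240

The general term is C(6,j)·(1)^j·(4z)^(6-j); the z^2 term has j = 4.
C(6,4) = 15.
Coefficient = C(6,4) · 4^2 = 15 · 16 = 240.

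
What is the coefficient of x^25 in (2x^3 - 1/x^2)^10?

General term: C(10,j)·(2x^3)^j·(-1/x^2)^(10-j), with x-exponent 3j − 2(10−j) = 5j − 20.
Set 5j − 20 = 25: j = 9.
C(10,9) = 10; 2^9 = 512; (-1)^1 = -1.
Coefficient = 10 · 512 · (-1) = -5120.

-5120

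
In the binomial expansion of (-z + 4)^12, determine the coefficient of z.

The general term is C(12,j)·(-z)^j·(4)^(12-j); the z^1 term has j = 1.
C(12,1) = 12.
Coefficient = C(12,1) · (-1)^1 · 4^11 = 12 · (-1) · 4194304 = -50331648.

-50331648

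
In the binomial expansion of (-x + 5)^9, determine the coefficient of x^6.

The general term is C(9,j)·(-x)^j·(5)^(9-j); the x^6 term has j = 6.
C(9,6) = 84.
Coefficient = C(9,6) · 5^3 = 84 · 125 = 10500.

10500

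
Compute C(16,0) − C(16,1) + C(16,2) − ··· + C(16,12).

455

The partial alternating sum Σ_{k=0}^{12} (−1)^k C(16,k) = (−1)^12 C(15,12) = 455.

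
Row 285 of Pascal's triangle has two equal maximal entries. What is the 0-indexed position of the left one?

142

For odd n = 285, C(285,m) peaks at m = (n−1)/2 and (n+1)/2; the lesser is 142.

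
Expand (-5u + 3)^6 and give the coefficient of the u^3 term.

-67500

The general term is C(6,j)·(-5u)^j·(3)^(6-j); the u^3 term has j = 3.
C(6,3) = 20.
Coefficient = C(6,3) · (-5)^3 · 3^3 = 20 · (-125) · 27 = -67500.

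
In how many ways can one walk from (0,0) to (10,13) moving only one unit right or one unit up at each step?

Each path is a sequence of 23 steps with 10 rights: C(23,10) = 1144066.

1144066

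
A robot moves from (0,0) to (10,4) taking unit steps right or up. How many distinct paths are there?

1001

Each path is a sequence of 14 steps with 10 rights: C(14,10) = 1001.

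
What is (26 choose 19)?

657800

C(26,19) = C(26,7) by symmetry.
C(26,7) = (26·25·24·23·22·21·20) / 7! = 3315312000 / 5040 = 657800.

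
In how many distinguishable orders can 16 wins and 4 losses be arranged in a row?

4845

Choose positions for the wins: C(20,16) = 4845.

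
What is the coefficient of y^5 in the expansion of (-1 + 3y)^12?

The general term is C(12,j)·(-1)^j·(3y)^(12-j); the y^5 term has j = 7.
C(12,7) = 792.
Coefficient = C(12,7) · (-1)^7 · 3^5 = 792 · (-1) · 243 = -192456.

-192456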